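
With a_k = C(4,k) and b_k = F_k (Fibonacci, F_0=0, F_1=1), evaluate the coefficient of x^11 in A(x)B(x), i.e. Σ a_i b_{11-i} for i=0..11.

Write out a_i and b_{11-i} for i = 0,…,11 and sum the products.
Σ = 1·89 + 4·55 + 6·34 + 4·21 + 1·13 + 0·8 + 0·5 + 0·3 + 0·2 + 0·1 + 0·1 + 0·0 = 610.

610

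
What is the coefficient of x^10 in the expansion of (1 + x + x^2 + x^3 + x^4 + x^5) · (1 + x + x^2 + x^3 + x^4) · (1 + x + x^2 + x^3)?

(1 + x + x^2 + x^3 + x^4 + x^5) has coefficients 1,1,1,1,1,1 for degrees 0…5.
(1 + x + x^2 + x^3 + x^4) has coefficients 1,1,1,1,1,0,0,0,0,0,0 for degrees 0…10.
Finally multiplying by (1 + x + x^2 + x^3), the product of all factors after the first has coefficients 1,2,3,4,4,3,2,1,0,0,0 for degrees 0…10.
[x^10] = 1·0 + 1·0 + 1·0 + 1·1 + 1·2 + 1·3 = 6.

6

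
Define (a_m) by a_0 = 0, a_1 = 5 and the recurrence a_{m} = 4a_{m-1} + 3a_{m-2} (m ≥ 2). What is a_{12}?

The ordinary generating function has denominator 1 - 4x - 3x^2.
Iterating the recurrence: a_0,…,a_{12} = 0, 5, 20, 95, 440, 2045, 9500, 44135, 205040, 952565, 4425380, 20559215, 95513000.

95513000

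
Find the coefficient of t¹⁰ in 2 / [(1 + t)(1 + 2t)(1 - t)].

2730

Partial fractions give a closed form: a_n = (-1)·(-1)^n + (8/3)·(-2)^n + (1/3)·1^n.
At n = 10: a_10 = 2730.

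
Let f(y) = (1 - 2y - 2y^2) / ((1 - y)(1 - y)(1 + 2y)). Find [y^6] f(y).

37

The denominator gives the recurrence a_n = 3a_(n−2) − 2a_(n−3) for n ≥ 3; the numerator fixes a_0 = 1, a_1 = -2, a_2 = 1.
Iterating: 1, -2, 1, -8, 7, -26, 37, so a_6 = 37.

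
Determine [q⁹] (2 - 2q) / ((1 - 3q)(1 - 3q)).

275562

The denominator gives the recurrence a_n = 6a_(n−1) − 9a_(n−2) for n ≥ 2; the numerator fixes a_0 = 2, a_1 = 10.
Iterating: 2, 10, 42, 162, 594, 2106, 7290, 24786, 83106, 275562, so a_9 = 275562.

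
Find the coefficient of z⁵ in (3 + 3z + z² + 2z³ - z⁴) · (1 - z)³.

8

(3 + 3z + z² + 2z³ - z⁴) has coefficients 3,3,1,2,-1 for degrees 0…4.
(1 - z)³ has coefficients 1,-3,3,-1,0,0 for degrees 0…5.
[z⁵] = 3·0 + 3·0 + 1·(-1) + 2·3 − 1·(-3) = 8.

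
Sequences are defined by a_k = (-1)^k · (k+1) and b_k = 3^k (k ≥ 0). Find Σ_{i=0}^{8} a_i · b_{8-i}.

Write out a_i and b_{8-i} for i = 0,…,8 and sum the products.
Σ = 1·6561 − 2·2187 + 3·729 − 4·243 + 5·81 − 6·27 + 7·9 − 8·3 + 9·1 = 3693.

3693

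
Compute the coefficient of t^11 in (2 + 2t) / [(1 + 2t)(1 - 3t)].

The denominator gives the recurrence a_n = a_(n−1) + 6a_(n−2) for n ≥ 3; the numerator fixes a_0 = 2, a_1 = 4, a_2 = 16.
Iterating: 2, 4, 16, 40, 136, 376, 1192, 3448, 10600, 31288, 94888, 282616, so a_11 = 282616.

282616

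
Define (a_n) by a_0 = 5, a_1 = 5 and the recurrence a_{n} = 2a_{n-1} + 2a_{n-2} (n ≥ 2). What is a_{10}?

The ordinary generating function has denominator 1 - 2q - 2q^2.
Iterating the recurrence: a_0,…,a_{10} = 5, 5, 20, 50, 140, 380, 1040, 2840, 7760, 21200, 57920.

57920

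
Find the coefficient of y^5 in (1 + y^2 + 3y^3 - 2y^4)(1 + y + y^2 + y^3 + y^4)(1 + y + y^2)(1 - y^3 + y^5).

(1 + y^2 + 3y^3 - 2y^4) has coefficients 1,0,1,3,-2 for degrees 0…4.
(1 + y + y^2 + y^3 + y^4) has coefficients 1,1,1,1,1,0 for degrees 0…5.
Multiplying by (1 + y + y^2) gives running coefficients 1,2,3,3,3,2 for degrees 0…5.
Finally multiplying by (1 - y^3 + y^5), the product of all factors after the first has coefficients 1,2,3,2,1,0 for degrees 0…5.
[y^5] = 1·0 + 1·2 + 3·3 − 2·2 = 7.

7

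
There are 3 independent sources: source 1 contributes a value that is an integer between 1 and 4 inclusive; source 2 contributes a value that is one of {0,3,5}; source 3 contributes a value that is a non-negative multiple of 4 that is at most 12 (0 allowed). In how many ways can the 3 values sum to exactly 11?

3

The generating function for the choices is (t + t^2 + t^3 + t^4)·(1 + t^3 + t^5)·(1 + t^4 + t^8 + t^12); the count is [t^11].
(t + t^2 + t^3 + t^4) has coefficients 0,1,1,1,1 for degrees 0…4.
(1 + t^3 + t^5) has coefficients 1,0,0,1,0,1,0,0,0,0,0,0 for degrees 0…11.
Finally multiplying by (1 + t^4 + t^8 + t^12), the product of all factors after the first has coefficients 1,0,0,1,1,1,0,1,1,1,0,1 for degrees 0…11.
[t^11] = 1·0 + 1·1 + 1·1 + 1·1 = 3.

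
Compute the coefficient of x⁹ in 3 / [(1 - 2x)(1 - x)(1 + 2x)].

1023

The denominator gives the recurrence a_n = a_(n−1) + 4a_(n−2) − 4a_(n−3) for n ≥ 3; the numerator fixes a_0 = 3, a_1 = 3, a_2 = 15.
Iterating: 3, 3, 15, 15, 63, 63, 255, 255, 1023, 1023, so a_9 = 1023.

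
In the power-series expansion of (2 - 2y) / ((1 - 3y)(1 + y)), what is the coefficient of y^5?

242

Partial fractions give a closed form: a_n = (1)·3^n + (1)·(-1)^n.
At n = 5: a_5 = 242.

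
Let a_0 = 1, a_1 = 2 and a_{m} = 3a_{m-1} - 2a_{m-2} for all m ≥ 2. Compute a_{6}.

64

The ordinary generating function has denominator 1 - 3t + 2t^2.
Iterating the recurrence: a_0,…,a_{6} = 1, 2, 4, 8, 16, 32, 64.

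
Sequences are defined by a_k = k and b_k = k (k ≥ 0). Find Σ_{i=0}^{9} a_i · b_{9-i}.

120

The convolution is the t^9 coefficient of A(t)B(t).
Σ = 0·9 + 1·8 + 2·7 + 3·6 + 4·5 + 5·4 + 6·3 + 7·2 + 8·1 + 9·0 = 120.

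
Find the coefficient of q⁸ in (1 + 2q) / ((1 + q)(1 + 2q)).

1

The denominator gives the recurrence a_n = −3a_(n−1) − 2a_(n−2) for n ≥ 2; the numerator fixes a_0 = 1, a_1 = -1.
Iterating: 1, -1, 1, -1, 1, -1, 1, -1, 1, so a_8 = 1.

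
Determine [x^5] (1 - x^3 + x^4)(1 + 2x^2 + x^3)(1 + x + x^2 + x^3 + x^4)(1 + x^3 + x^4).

(1 - x^3 + x^4) has coefficients 1,0,0,-1,1 for degrees 0…4.
(1 + 2x^2 + x^3) has coefficients 1,0,2,1,0,0 for degrees 0…5.
Multiplying by (1 + x + x^2 + x^3 + x^4) gives running coefficients 1,1,3,4,4,3 for degrees 0…5.
Finally multiplying by (1 + x^3 + x^4), the product of all factors after the first has coefficients 1,1,3,5,6,7 for degrees 0…5.
[x^5] = 1·7 − 1·3 + 1·1 = 5.

5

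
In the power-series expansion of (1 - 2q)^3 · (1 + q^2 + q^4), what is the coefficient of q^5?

(1 - 2q)^3 has coefficients 1,-6,12,-8 for degrees 0…3.
(1 + q^2 + q^4) has coefficients 1,0,1,0,1,0 for degrees 0…5.
[q^5] = 1·0 − 6·1 + 12·0 − 8·1 = -14.

-14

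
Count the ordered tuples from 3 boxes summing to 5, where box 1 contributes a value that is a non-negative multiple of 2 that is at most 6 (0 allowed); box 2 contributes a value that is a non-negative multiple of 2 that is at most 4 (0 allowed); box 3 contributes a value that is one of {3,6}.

2

The generating function for the choices is (1 + t^2 + t^4 + t^6)·(1 + t^2 + t^4)·(t^3 + t^6); the count is [t^5].
(1 + t^2 + t^4 + t^6) has coefficients 1,0,1,0,1,0 for degrees 0…5.
(1 + t^2 + t^4) has coefficients 1,0,1,0,1,0 for degrees 0…5.
Finally multiplying by (t^3 + t^6), the product of all factors after the first has coefficients 0,0,0,1,0,1 for degrees 0…5.
[t^5] = 1·1 + 1·1 + 1·0 = 2.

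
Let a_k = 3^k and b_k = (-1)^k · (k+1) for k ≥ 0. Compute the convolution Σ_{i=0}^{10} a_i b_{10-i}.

33218

Write out a_i and b_{10-i} for i = 0,…,10 and sum the products.
Σ = 1·11 + 3·(-10) + 9·9 + 27·(-8) + 81·7 + 243·(-6) + 729·5 + 2187·(-4) + 6561·3 + 19683·(-2) + 59049·1 = 33218.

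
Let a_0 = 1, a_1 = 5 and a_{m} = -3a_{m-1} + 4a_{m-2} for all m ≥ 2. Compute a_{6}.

-3275

The ordinary generating function has denominator 1 + 3t - 4t^2.
Iterating the recurrence: a_0,…,a_{6} = 1, 5, -11, 53, -203, 821, -3275.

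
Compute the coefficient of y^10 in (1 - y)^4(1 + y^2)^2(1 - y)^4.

30

(1 - y)^4 has coefficients 1,-4,6,-4,1 for degrees 0…4.
(1 + y^2)^2 has coefficients 1,0,2,0,1,0,0,0,0,0,0 for degrees 0…10.
Finally multiplying by (1 - y)^4, the product of all factors after the first has coefficients 1,-4,8,-12,14,-12,8,-4,1,0,0 for degrees 0…10.
[y^10] = 1·0 − 4·0 + 6·1 − 4·(-4) + 1·8 = 30.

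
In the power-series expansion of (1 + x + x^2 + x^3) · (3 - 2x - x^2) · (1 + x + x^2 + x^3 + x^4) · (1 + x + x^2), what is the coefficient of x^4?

(1 + x + x^2 + x^3) has coefficients 1,1,1,1 for degrees 0…3.
(3 - 2x - x^2) has coefficients 3,-2,-1,0,0 for degrees 0…4.
Multiplying by (1 + x + x^2 + x^3 + x^4) gives running coefficients 3,1,0,0,0 for degrees 0…4.
Finally multiplying by (1 + x + x^2), the product of all factors after the first has coefficients 3,4,4,1,0 for degrees 0…4.
[x^4] = 1·0 + 1·1 + 1·4 + 1·4 = 9.

9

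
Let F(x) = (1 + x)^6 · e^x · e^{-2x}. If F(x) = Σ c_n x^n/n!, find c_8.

The EGF product rule gives c_8 = Σ_{k_1+k_2+k_3=8} C(8; k_1,k_2,k_3) · ∏ g_i(k_i), where (1+x)^6 gives the falling factorial (6)_k; e^x gives (1)^k; e^{-2x} gives (-2)^k.
g_1(k) for k = 0…8: 1, 6, 30, 120, 360, 720, 720, 0, 0.
g_2(k) for k = 0…8: 1, 1, 1, 1, 1, 1, 1, 1, 1.
g_3(k) for k = 0…8: 1, -2, 4, -8, 16, -32, 64, -128, 256.
First combine the last two factors: h(k) = Σ_j C(k,j)·g_2(j)·g_3(k−j) for k = 0…8: 1, -1, 1, -1, 1, -1, 1, -1, 1.
c_8 = Σ_k C(8,k)·g_1(k)·h(8−k) = 1·1·1 + 8·6·(-1) + 28·30·1 + 56·120·(-1) + 70·360·1 + 56·720·(-1) + 28·720·1 = 1 − 48 + 840 − 6720 + 25200 − 40320 + 20160 = -887.

-887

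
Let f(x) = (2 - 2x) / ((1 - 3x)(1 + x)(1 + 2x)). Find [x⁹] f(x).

Partial fractions give a closed form: a_n = (3/5)·3^n + (-1)·(-1)^n + (12/5)·(-2)^n.
At n = 9: a_9 = 10582.

10582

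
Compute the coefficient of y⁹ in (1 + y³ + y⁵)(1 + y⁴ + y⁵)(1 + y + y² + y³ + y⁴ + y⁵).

6

(1 + y³ + y⁵) has coefficients 1,0,0,1,0,1 for degrees 0…5.
(1 + y⁴ + y⁵) has coefficients 1,0,0,0,1,1,0,0,0,0 for degrees 0…9.
Finally multiplying by (1 + y + y² + y³ + y⁴ + y⁵), the product of all factors after the first has coefficients 1,1,1,1,2,3,2,2,2,2 for degrees 0…9.
[y⁹] = 1·2 + 1·2 + 1·2 = 6.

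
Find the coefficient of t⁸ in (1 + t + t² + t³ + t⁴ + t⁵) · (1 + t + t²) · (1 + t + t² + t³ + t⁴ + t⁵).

(1 + t + t² + t³ + t⁴ + t⁵) has coefficients 1,1,1,1,1,1 for degrees 0…5.
(1 + t + t²) has coefficients 1,1,1,0,0,0,0,0,0 for degrees 0…8.
Finally multiplying by (1 + t + t² + t³ + t⁴ + t⁵), the product of all factors after the first has coefficients 1,2,3,3,3,3,2,1,0 for degrees 0…8.
[t⁸] = 1·0 + 1·1 + 1·2 + 1·3 + 1·3 + 1·3 = 12.

12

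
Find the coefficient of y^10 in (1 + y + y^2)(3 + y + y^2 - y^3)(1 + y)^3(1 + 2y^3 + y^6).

(1 + y + y^2) has coefficients 1,1,1 for degrees 0…2.
(3 + y + y^2 - y^3) has coefficients 3,1,1,-1,0,0,0,0,0,0,0 for degrees 0…10.
Multiplying by (1 + y)^3 gives running coefficients 3,10,13,8,1,-2,-1,0,0,0,0 for degrees 0…10.
Finally multiplying by (1 + 2y^3 + y^6), the product of all factors after the first has coefficients 3,10,13,14,21,24,18,12,9,6,1 for degrees 0…10.
[y^10] = 1·1 + 1·6 + 1·9 = 16.

16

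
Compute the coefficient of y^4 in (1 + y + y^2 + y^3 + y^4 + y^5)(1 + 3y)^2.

(1 + y + y^2 + y^3 + y^4 + y^5) has coefficients 1,1,1,1,1 for degrees 0…4.
(1 + 3y)^2 has coefficients 1,6,9,0,0 for degrees 0…4.
[y^4] = 1·0 + 1·0 + 1·9 + 1·6 + 1·1 = 16.

16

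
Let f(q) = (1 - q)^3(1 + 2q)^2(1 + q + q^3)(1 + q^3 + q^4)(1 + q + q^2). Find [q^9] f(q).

(1 - q)^3 has coefficients 1,-3,3,-1 for degrees 0…3.
(1 + 2q)^2 has coefficients 1,4,4,0,0,0,0,0,0,0 for degrees 0…9.
Multiplying by (1 + q + q^3) gives running coefficients 1,5,8,5,4,4,0,0,0,0 for degrees 0…9.
Multiplying by (1 + q^3 + q^4) gives running coefficients 1,5,8,6,10,17,13,9,8,4 for degrees 0…9.
Finally multiplying by (1 + q + q^2), the product of all factors after the first has coefficients 1,6,14,19,24,33,40,39,30,21 for degrees 0…9.
[q^9] = 1·21 − 3·30 + 3·39 − 1·40 = 8.

8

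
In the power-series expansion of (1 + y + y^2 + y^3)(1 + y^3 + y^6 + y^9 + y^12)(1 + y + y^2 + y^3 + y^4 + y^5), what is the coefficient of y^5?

(1 + y + y^2 + y^3) has coefficients 1,1,1,1 for degrees 0…3.
(1 + y^3 + y^6 + y^9 + y^12) has coefficients 1,0,0,1,0,0 for degrees 0…5.
Finally multiplying by (1 + y + y^2 + y^3 + y^4 + y^5), the product of all factors after the first has coefficients 1,1,1,2,2,2 for degrees 0…5.
[y^5] = 1·2 + 1·2 + 1·2 + 1·1 = 7.

7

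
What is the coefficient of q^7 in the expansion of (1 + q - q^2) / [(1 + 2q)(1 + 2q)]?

-384

The denominator gives the recurrence a_n = −4a_(n−1) − 4a_(n−2) for n ≥ 3; the numerator fixes a_0 = 1, a_1 = -3, a_2 = 7.
Iterating: 1, -3, 7, -16, 36, -80, 176, -384, so a_7 = -384.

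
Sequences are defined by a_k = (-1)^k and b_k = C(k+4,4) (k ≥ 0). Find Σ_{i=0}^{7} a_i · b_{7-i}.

200

This is [x^7] in the product of the two ordinary generating functions.
Σ = 1·330 − 1·210 + 1·126 − 1·70 + 1·35 − 1·15 + 1·5 − 1·1 = 200.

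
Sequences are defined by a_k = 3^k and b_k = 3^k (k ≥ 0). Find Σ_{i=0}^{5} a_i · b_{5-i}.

1458

The convolution is the t^5 coefficient of A(t)B(t).
Σ = 1·243 + 3·81 + 9·27 + 27·9 + 81·3 + 243·1 = 1458.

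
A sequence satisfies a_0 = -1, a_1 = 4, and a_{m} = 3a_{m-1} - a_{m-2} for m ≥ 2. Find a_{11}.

The ordinary generating function has denominator 1 - 3t + t^2.
Iterating the recurrence: a_0,…,a_{11} = -1, 4, 13, 35, 92, 241, 631, 1652, 4325, 11323, 29644, 77609.

77609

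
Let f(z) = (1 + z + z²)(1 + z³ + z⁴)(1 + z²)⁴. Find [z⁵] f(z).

(1 + z + z²) has coefficients 1,1,1 for degrees 0…2.
(1 + z³ + z⁴) has coefficients 1,0,0,1,1,0 for degrees 0…5.
Finally multiplying by (1 + z²)⁴, the product of all factors after the first has coefficients 1,0,4,1,7,4 for degrees 0…5.
[z⁵] = 1·4 + 1·7 + 1·1 = 12.

12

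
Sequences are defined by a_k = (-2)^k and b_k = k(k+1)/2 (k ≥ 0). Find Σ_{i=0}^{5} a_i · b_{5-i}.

The convolution is the x^5 coefficient of A(x)B(x).
Σ = 1·15 − 2·10 + 4·6 − 8·3 + 16·1 − 32·0 = 11.

11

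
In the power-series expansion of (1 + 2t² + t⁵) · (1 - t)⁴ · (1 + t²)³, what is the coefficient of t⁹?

-14

(1 + 2t² + t⁵) has coefficients 1,0,2,0,0,1 for degrees 0…5.
(1 - t)⁴ has coefficients 1,-4,6,-4,1,0,0,0,0,0 for degrees 0…9.
Finally multiplying by (1 + t²)³, the product of all factors after the first has coefficients 1,-4,9,-16,22,-24,22,-16,9,-4 for degrees 0…9.
[t⁹] = 1·(-4) + 2·(-16) + 1·22 = -14.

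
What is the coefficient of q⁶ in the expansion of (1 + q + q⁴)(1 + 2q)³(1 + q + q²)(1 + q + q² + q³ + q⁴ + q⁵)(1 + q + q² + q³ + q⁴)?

(1 + q + q⁴) has coefficients 1,1,0,0,1 for degrees 0…4.
(1 + 2q)³ has coefficients 1,6,12,8,0,0,0 for degrees 0…6.
Multiplying by (1 + q + q²) gives running coefficients 1,7,19,26,20,8,0 for degrees 0…6.
Multiplying by (1 + q + q² + q³ + q⁴ + q⁵) gives running coefficients 1,8,27,53,73,81,80 for degrees 0…6.
Finally multiplying by (1 + q + q² + q³ + q⁴), the product of all factors after the first has coefficients 1,9,36,89,162,242,314 for degrees 0…6.
[q⁶] = 1·314 + 1·242 + 1·36 = 592.

592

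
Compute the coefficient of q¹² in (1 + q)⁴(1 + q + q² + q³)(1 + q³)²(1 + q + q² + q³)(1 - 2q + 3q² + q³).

(1 + q)⁴ has coefficients 1,4,6,4,1 for degrees 0…4.
(1 + q + q² + q³) has coefficients 1,1,1,1,0,0,0,0,0,0,0,0,0 for degrees 0…12.
Multiplying by (1 + q³)² gives running coefficients 1,1,1,3,2,2,3,1,1,1,0,0,0 for degrees 0…12.
Multiplying by (1 + q + q² + q³) gives running coefficients 1,2,3,6,7,8,10,8,7,6,3,2,1 for degrees 0…12.
Finally multiplying by (1 - 2q + 3q² + q³), the product of all factors after the first has coefficients 1,0,2,7,6,15,21,19,29,26,20,21,12 for degrees 0…12.
[q¹²] = 1·12 + 4·21 + 6·20 + 4·26 + 1·29 = 349.

349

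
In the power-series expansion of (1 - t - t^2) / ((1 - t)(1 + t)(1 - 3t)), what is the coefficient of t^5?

152

Partial fractions give a closed form: a_n = (1/4)·1^n + (1/8)·(-1)^n + (5/8)·3^n.
At n = 5: a_5 = 152.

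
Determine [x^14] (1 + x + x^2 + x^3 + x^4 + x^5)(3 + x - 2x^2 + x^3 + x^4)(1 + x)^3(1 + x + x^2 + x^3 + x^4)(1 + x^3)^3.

(1 + x + x^2 + x^3 + x^4 + x^5) has coefficients 1,1,1,1,1,1 for degrees 0…5.
(3 + x - 2x^2 + x^3 + x^4) has coefficients 3,1,-2,1,1,0,0,0,0,0,0,0,0,0,0 for degrees 0…14.
Multiplying by (1 + x)^3 gives running coefficients 3,10,10,1,-1,4,4,1,0,0,0,0,0,0,0 for degrees 0…14.
Multiplying by (1 + x + x^2 + x^3 + x^4) gives running coefficients 3,13,23,24,23,24,18,9,8,9,5,1,0,0,0 for degrees 0…14.
Finally multiplying by (1 + x^3)^3, the product of all factors after the first has coefficients 3,13,23,33,62,93,99,117,149,138,114,120,105,65,51 for degrees 0…14.
[x^14] = 1·51 + 1·65 + 1·105 + 1·120 + 1·114 + 1·138 = 593.

593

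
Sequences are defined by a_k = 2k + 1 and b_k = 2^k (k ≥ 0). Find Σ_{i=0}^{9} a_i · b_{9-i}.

This is [x^9] in the product of the two ordinary generating functions.
Σ = 1·512 + 3·256 + 5·128 + 7·64 + 9·32 + 11·16 + 13·8 + 15·4 + 17·2 + 19·1 = 3049.

3049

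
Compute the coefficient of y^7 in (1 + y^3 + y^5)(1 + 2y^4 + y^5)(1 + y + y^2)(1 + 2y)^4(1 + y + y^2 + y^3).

616

(1 + y^3 + y^5) has coefficients 1,0,0,1,0,1 for degrees 0…5.
(1 + 2y^4 + y^5) has coefficients 1,0,0,0,2,1,0,0 for degrees 0…7.
Multiplying by (1 + y + y^2) gives running coefficients 1,1,1,0,2,3,3,1 for degrees 0…7.
Multiplying by (1 + 2y)^4 gives running coefficients 1,9,33,64,74,67,91,161 for degrees 0…7.
Finally multiplying by (1 + y + y^2 + y^3), the product of all factors after the first has coefficients 1,10,43,107,180,238,296,393 for degrees 0…7.
[y^7] = 1·393 + 1·180 + 1·43 = 616.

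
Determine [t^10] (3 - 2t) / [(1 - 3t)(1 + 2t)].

84307

Partial fractions give a closed form: a_n = (7/5)·3^n + (8/5)·(-2)^n.
At n = 10: a_10 = 84307.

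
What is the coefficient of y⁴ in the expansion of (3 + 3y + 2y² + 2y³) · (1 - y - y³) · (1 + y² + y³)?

-6

(3 + 3y + 2y² + 2y³) has coefficients 3,3,2,2 for degrees 0…3.
(1 - y - y³) has coefficients 1,-1,0,-1,0 for degrees 0…4.
Finally multiplying by (1 + y² + y³), the product of all factors after the first has coefficients 1,-1,1,-1,-1 for degrees 0…4.
[y⁴] = 3·(-1) + 3·(-1) + 2·1 + 2·(-1) = -6.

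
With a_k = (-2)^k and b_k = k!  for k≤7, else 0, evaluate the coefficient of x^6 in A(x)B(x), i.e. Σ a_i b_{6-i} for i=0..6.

The convolution is the t^6 coefficient of A(t)B(t).
Σ = 1·720 − 2·120 + 4·24 − 8·6 + 16·2 − 32·1 + 64·1 = 592.

592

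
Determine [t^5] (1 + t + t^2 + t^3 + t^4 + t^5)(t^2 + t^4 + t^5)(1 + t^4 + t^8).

3

(1 + t + t^2 + t^3 + t^4 + t^5) has coefficients 1,1,1,1,1,1 for degrees 0…5.
(t^2 + t^4 + t^5) has coefficients 0,0,1,0,1,1 for degrees 0…5.
Finally multiplying by (1 + t^4 + t^8), the product of all factors after the first has coefficients 0,0,1,0,1,1 for degrees 0…5.
[t^5] = 1·1 + 1·1 + 1·0 + 1·1 + 1·0 + 1·0 = 3.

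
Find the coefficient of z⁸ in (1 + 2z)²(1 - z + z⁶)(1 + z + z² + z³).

9

(1 + 2z)² has coefficients 1,4,4 for degrees 0…2.
(1 - z + z⁶) has coefficients 1,-1,0,0,0,0,1,0,0 for degrees 0…8.
Finally multiplying by (1 + z + z² + z³), the product of all factors after the first has coefficients 1,0,0,0,-1,0,1,1,1 for degrees 0…8.
[z⁸] = 1·1 + 4·1 + 4·1 = 9.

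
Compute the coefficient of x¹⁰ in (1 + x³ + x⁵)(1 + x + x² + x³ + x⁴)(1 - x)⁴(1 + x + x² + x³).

(1 + x³ + x⁵) has coefficients 1,0,0,1,0,1 for degrees 0…5.
(1 + x + x² + x³ + x⁴) has coefficients 1,1,1,1,1,0,0,0,0,0,0 for degrees 0…10.
Multiplying by (1 - x)⁴ gives running coefficients 1,-3,3,-1,0,-1,3,-3,1,0,0 for degrees 0…10.
Finally multiplying by (1 + x + x² + x³), the product of all factors after the first has coefficients 1,-2,1,0,-1,1,1,-1,0,1,-2 for degrees 0…10.
[x¹⁰] = 1·(-2) + 1·(-1) + 1·1 = -2.

-2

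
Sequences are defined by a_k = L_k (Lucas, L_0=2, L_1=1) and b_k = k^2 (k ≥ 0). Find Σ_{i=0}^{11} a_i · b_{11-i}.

3344

The convolution is the x^11 coefficient of A(x)B(x).
Σ = 2·121 + 1·100 + 3·81 + 4·64 + 7·49 + 11·36 + 18·25 + 29·16 + 47·9 + 76·4 + 123·1 + 199·0 = 3344.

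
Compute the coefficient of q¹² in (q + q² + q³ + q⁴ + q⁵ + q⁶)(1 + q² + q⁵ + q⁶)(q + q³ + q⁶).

7

(q + q² + q³ + q⁴ + q⁵ + q⁶) has coefficients 0,1,1,1,1,1,1 for degrees 0…6.
(1 + q² + q⁵ + q⁶) has coefficients 1,0,1,0,0,1,1,0,0,0,0,0,0 for degrees 0…12.
Finally multiplying by (q + q³ + q⁶), the product of all factors after the first has coefficients 0,1,0,2,0,1,2,1,2,1,0,1,1 for degrees 0…12.
[q¹²] = 1·1 + 1·0 + 1·1 + 1·2 + 1·1 + 1·2 = 7.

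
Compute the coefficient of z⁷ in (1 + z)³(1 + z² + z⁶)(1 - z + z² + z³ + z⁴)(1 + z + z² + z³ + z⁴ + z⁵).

(1 + z)³ has coefficients 1,3,3,1 for degrees 0…3.
(1 + z² + z⁶) has coefficients 1,0,1,0,0,0,1,0 for degrees 0…7.
Multiplying by (1 - z + z² + z³ + z⁴) gives running coefficients 1,-1,2,0,2,1,2,-1 for degrees 0…7.
Finally multiplying by (1 + z + z² + z³ + z⁴ + z⁵), the product of all factors after the first has coefficients 1,0,2,2,4,5,6,6 for degrees 0…7.
[z⁷] = 1·6 + 3·6 + 3·5 + 1·4 = 43.

43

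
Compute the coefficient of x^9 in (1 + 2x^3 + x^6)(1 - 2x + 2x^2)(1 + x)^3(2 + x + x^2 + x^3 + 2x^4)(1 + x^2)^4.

240

(1 + 2x^3 + x^6) has coefficients 1,0,0,2,0,0,1 for degrees 0…6.
(1 - 2x + 2x^2) has coefficients 1,-2,2,0,0,0,0,0,0,0 for degrees 0…9.
Multiplying by (1 + x)^3 gives running coefficients 1,1,-1,1,4,2,0,0,0,0 for degrees 0…9.
Multiplying by (2 + x + x^2 + x^3 + 2x^4) gives running coefficients 2,3,0,3,11,10,5,8,10,4 for degrees 0…9.
Finally multiplying by (1 + x^2)^4, the product of all factors after the first has coefficients 2,3,8,15,23,40,57,78,98,111 for degrees 0…9.
[x^9] = 1·111 + 2·57 + 1·15 = 240.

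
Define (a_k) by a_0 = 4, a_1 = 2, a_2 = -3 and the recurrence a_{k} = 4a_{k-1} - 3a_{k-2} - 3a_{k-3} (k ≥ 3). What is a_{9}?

-14913

The ordinary generating function has denominator 1 - 4x + 3x^2 + 3x^3.
Iterating the recurrence: a_0,…,a_{9} = 4, 2, -3, -30, -117, -369, -1035, -2682, -6516, -14913.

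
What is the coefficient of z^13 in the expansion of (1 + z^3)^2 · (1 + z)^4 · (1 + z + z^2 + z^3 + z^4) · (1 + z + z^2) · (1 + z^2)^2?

(1 + z^3)^2 has coefficients 1,0,0,2,0,0,1 for degrees 0…6.
(1 + z)^4 has coefficients 1,4,6,4,1,0,0,0,0,0,0,0,0,0 for degrees 0…13.
Multiplying by (1 + z + z^2 + z^3 + z^4) gives running coefficients 1,5,11,15,16,15,11,5,1,0,0,0,0,0 for degrees 0…13.
Multiplying by (1 + z + z^2) gives running coefficients 1,6,17,31,42,46,42,31,17,6,1,0,0,0 for degrees 0…13.
Finally multiplying by (1 + z^2)^2, the product of all factors after the first has coefficients 1,6,19,43,77,114,143,154,143,114,77,43,19,6 for degrees 0…13.
[z^13] = 1·6 + 2·77 + 1·154 = 314.

314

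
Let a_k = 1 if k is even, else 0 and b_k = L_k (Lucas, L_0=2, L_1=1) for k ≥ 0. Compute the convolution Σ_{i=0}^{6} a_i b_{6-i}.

The convolution is the x^6 coefficient of A(x)B(x).
Σ = 1·18 + 0·11 + 1·7 + 0·4 + 1·3 + 0·1 + 1·2 = 30.

30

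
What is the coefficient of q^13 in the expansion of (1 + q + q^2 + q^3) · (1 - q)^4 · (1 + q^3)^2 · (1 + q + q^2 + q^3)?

(1 + q + q^2 + q^3) has coefficients 1,1,1,1 for degrees 0…3.
(1 - q)^4 has coefficients 1,-4,6,-4,1,0,0,0,0,0,0,0,0,0 for degrees 0…13.
Multiplying by (1 + q^3)^2 gives running coefficients 1,-4,6,-2,-7,12,-7,-2,6,-4,1,0,0,0 for degrees 0…13.
Finally multiplying by (1 + q + q^2 + q^3), the product of all factors after the first has coefficients 1,-3,3,1,-7,9,-4,-4,9,-7,1,3,-3,1 for degrees 0…13.
[q^13] = 1·1 + 1·(-3) + 1·3 + 1·1 = 2.

2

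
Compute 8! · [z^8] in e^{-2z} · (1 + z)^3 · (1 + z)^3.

The EGF product rule gives c_8 = Σ_{k_1+k_2+k_3=8} C(8; k_1,k_2,k_3) · ∏ g_i(k_i), where e^{-2z} gives (-2)^k; (1+z)^3 gives the falling factorial (3)_k; (1+z)^3 gives the falling factorial (3)_k.
g_1(k) for k = 0…8: 1, -2, 4, -8, 16, -32, 64, -128, 256.
g_2(k) for k = 0…8: 1, 3, 6, 6, 0, 0, 0, 0, 0.
g_3(k) for k = 0…8: 1, 3, 6, 6, 0, 0, 0, 0, 0.
First combine the last two factors: h(k) = Σ_j C(k,j)·g_2(j)·g_3(k−j) for k = 0…8: 1, 6, 30, 120, 360, 720, 720, 0, 0.
c_8 = Σ_k C(8,k)·g_1(k)·h(8−k) = 28·4·720 + 56·(-8)·720 + 70·16·360 + 56·(-32)·120 + 28·64·30 + 8·(-128)·6 + 1·256·1 = 80640 − 322560 + 403200 − 215040 + 53760 − 6144 + 256 = -5888.

-5888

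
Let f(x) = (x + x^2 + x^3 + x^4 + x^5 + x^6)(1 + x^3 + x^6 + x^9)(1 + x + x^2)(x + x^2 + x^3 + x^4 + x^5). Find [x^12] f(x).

30

(x + x^2 + x^3 + x^4 + x^5 + x^6) has coefficients 0,1,1,1,1,1,1 for degrees 0…6.
(1 + x^3 + x^6 + x^9) has coefficients 1,0,0,1,0,0,1,0,0,1,0,0,0 for degrees 0…12.
Multiplying by (1 + x + x^2) gives running coefficients 1,1,1,1,1,1,1,1,1,1,1,1,0 for degrees 0…12.
Finally multiplying by (x + x^2 + x^3 + x^4 + x^5), the product of all factors after the first has coefficients 0,1,2,3,4,5,5,5,5,5,5,5,5 for degrees 0…12.
[x^12] = 1·5 + 1·5 + 1·5 + 1·5 + 1·5 + 1·5 = 30.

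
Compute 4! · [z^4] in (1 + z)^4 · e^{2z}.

The EGF product rule gives c_4 = Σ_{k_1+k_2=4} C(4; k_1,k_2) · ∏ g_i(k_i), where (1+z)^4 gives the falling factorial (4)_k; e^{2z} gives (2)^k.
g_1(k) for k = 0…4: 1, 4, 12, 24, 24.
g_2(k) for k = 0…4: 1, 2, 4, 8, 16.
c_4 = Σ_k C(4,k)·g_1(k)·g_2(4−k) = 1·1·16 + 4·4·8 + 6·12·4 + 4·24·2 + 1·24·1 = 16 + 128 + 288 + 192 + 24 = 648.

648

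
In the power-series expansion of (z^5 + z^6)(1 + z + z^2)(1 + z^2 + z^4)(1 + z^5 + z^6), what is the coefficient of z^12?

(z^5 + z^6) has coefficients 0,0,0,0,0,1,1 for degrees 0…6.
(1 + z + z^2) has coefficients 1,1,1,0,0,0,0,0,0,0,0,0,0 for degrees 0…12.
Multiplying by (1 + z^2 + z^4) gives running coefficients 1,1,2,1,2,1,1,0,0,0,0,0,0 for degrees 0…12.
Finally multiplying by (1 + z^5 + z^6), the product of all factors after the first has coefficients 1,1,2,1,2,2,3,3,3,3,3,2,1 for degrees 0…12.
[z^12] = 1·3 + 1·3 = 6.

6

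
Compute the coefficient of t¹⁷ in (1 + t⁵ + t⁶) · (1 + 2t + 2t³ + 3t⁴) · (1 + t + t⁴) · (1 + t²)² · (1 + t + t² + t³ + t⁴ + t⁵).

100

(1 + t⁵ + t⁶) has coefficients 1,0,0,0,0,1,1 for degrees 0…6.
(1 + 2t + 2t³ + 3t⁴) has coefficients 1,2,0,2,3,0,0,0,0,0,0,0,0,0,0,0,0,0 for degrees 0…17.
Multiplying by (1 + t + t⁴) gives running coefficients 1,3,2,2,6,5,0,2,3,0,0,0,0,0,0,0,0,0 for degrees 0…17.
Multiplying by (1 + t²)² gives running coefficients 1,3,4,8,11,12,14,14,9,9,6,2,3,0,0,0,0,0 for degrees 0…17.
Finally multiplying by (1 + t + t² + t³ + t⁴ + t⁵), the product of all factors after the first has coefficients 1,4,8,16,27,39,52,63,68,69,64,54,43,29,20,11,5,3 for degrees 0…17.
[t¹⁷] = 1·3 + 1·43 + 1·54 = 100.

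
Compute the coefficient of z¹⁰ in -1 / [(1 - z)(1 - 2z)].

-2047

Partial fractions give a closed form: a_n = (1)·1^n + (-2)·2^n.
At n = 10: a_10 = -2047.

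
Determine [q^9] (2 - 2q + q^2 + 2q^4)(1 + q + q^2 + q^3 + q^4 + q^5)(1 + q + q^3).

(2 - 2q + q^2 + 2q^4) has coefficients 2,-2,1,0,2 for degrees 0…4.
(1 + q + q^2 + q^3 + q^4 + q^5) has coefficients 1,1,1,1,1,1,0,0,0,0 for degrees 0…9.
Finally multiplying by (1 + q + q^3), the product of all factors after the first has coefficients 1,2,2,3,3,3,2,1,1,0 for degrees 0…9.
[q^9] = 2·0 − 2·1 + 1·1 + 2·3 = 5.

5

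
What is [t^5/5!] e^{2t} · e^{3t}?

3125

The EGF product rule gives c_5 = Σ_{k_1+k_2=5} C(5; k_1,k_2) · ∏ g_i(k_i), where e^{2t} gives (2)^k; e^{3t} gives (3)^k.
g_1(k) for k = 0…5: 1, 2, 4, 8, 16, 32.
g_2(k) for k = 0…5: 1, 3, 9, 27, 81, 243.
c_5 = Σ_k C(5,k)·g_1(k)·g_2(5−k) = 1·1·243 + 5·2·81 + 10·4·27 + 10·8·9 + 5·16·3 + 1·32·1 = 243 + 810 + 1080 + 720 + 240 + 32 = 3125.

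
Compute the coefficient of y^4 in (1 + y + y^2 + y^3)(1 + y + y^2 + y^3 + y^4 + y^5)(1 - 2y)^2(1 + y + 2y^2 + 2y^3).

(1 + y + y^2 + y^3) has coefficients 1,1,1,1 for degrees 0…3.
(1 + y + y^2 + y^3 + y^4 + y^5) has coefficients 1,1,1,1,1 for degrees 0…4.
Multiplying by (1 - 2y)^2 gives running coefficients 1,-3,1,1,1 for degrees 0…4.
Finally multiplying by (1 + y + 2y^2 + 2y^3), the product of all factors after the first has coefficients 1,-2,0,-2,-2 for degrees 0…4.
[y^4] = 1·(-2) + 1·(-2) + 1·0 + 1·(-2) = -6.

-6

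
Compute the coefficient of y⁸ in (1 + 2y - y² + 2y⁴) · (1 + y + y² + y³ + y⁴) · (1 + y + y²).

5

(1 + 2y - y² + 2y⁴) has coefficients 1,2,-1,0,2 for degrees 0…4.
(1 + y + y² + y³ + y⁴) has coefficients 1,1,1,1,1,0,0,0,0 for degrees 0…8.
Finally multiplying by (1 + y + y²), the product of all factors after the first has coefficients 1,2,3,3,3,2,1,0,0 for degrees 0…8.
[y⁸] = 1·0 + 2·0 − 1·1 + 2·3 = 5.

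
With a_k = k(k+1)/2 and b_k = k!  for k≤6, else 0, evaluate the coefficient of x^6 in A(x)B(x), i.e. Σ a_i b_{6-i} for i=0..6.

284

Write out a_i and b_{6-i} for i = 0,…,6 and sum the products.
Σ = 0·720 + 1·120 + 3·24 + 6·6 + 10·2 + 15·1 + 21·1 = 284.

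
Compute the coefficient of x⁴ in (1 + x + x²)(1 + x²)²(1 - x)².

2

(1 + x + x²) has coefficients 1,1,1 for degrees 0…2.
(1 + x²)² has coefficients 1,0,2,0,1 for degrees 0…4.
Finally multiplying by (1 - x)², the product of all factors after the first has coefficients 1,-2,3,-4,3 for degrees 0…4.
[x⁴] = 1·3 + 1·(-4) + 1·3 = 2.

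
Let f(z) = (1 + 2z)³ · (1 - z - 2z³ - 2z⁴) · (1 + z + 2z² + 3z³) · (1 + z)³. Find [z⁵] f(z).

(1 + 2z)³ has coefficients 1,6,12,8 for degrees 0…3.
(1 - z - 2z³ - 2z⁴) has coefficients 1,-1,0,-2,-2,0 for degrees 0…5.
Multiplying by (1 + z + 2z² + 3z³) gives running coefficients 1,0,1,-1,-7,-6 for degrees 0…5.
Finally multiplying by (1 + z)³, the product of all factors after the first has coefficients 1,3,4,3,-7,-29 for degrees 0…5.
[z⁵] = 1·(-29) + 6·(-7) + 12·3 + 8·4 = -3.

-3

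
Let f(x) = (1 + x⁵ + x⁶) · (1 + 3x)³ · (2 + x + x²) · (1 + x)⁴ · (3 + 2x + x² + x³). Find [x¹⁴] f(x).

5065

(1 + x⁵ + x⁶) has coefficients 1,0,0,0,0,1,1 for degrees 0…6.
(1 + 3x)³ has coefficients 1,9,27,27,0,0,0,0,0,0,0,0,0,0,0 for degrees 0…14.
Multiplying by (2 + x + x²) gives running coefficients 2,19,64,90,54,27,0,0,0,0,0,0,0,0,0 for degrees 0…14.
Multiplying by (1 + x)⁴ gives running coefficients 2,27,152,468,876,1058,856,468,162,27,0,0,0,0,0 for degrees 0…14.
Finally multiplying by (3 + 2x + x² + x³), the product of all factors after the first has coefficients 6,85,512,1737,3743,5546,6028,5050,3336,1729,684,189,27,0,0 for degrees 0…14.
[x¹⁴] = 1·0 + 1·1729 + 1·3336 = 5065.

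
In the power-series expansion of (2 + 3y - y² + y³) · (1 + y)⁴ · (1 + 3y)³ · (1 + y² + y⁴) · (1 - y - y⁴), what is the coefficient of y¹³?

(2 + 3y - y² + y³) has coefficients 2,3,-1,1 for degrees 0…3.
(1 + y)⁴ has coefficients 1,4,6,4,1,0,0,0,0,0,0,0,0,0 for degrees 0…13.
Multiplying by (1 + 3y)³ gives running coefficients 1,13,69,193,307,279,135,27,0,0,0,0,0,0 for degrees 0…13.
Multiplying by (1 + y² + y⁴) gives running coefficients 1,13,70,206,377,485,511,499,442,306,135,27,0,0 for degrees 0…13.
Finally multiplying by (1 - y - y⁴), the product of all factors after the first has coefficients 1,12,57,136,170,95,-44,-218,-434,-621,-682,-607,-469,-306 for degrees 0…13.
[y¹³] = 2·(-306) + 3·(-469) − 1·(-607) + 1·(-682) = -2094.

-2094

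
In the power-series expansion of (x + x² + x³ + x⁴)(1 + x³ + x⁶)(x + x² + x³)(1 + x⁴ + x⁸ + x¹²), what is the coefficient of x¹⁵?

(x + x² + x³ + x⁴) has coefficients 0,1,1,1,1 for degrees 0…4.
(1 + x³ + x⁶) has coefficients 1,0,0,1,0,0,1,0,0,0,0,0,0,0,0,0 for degrees 0…15.
Multiplying by (x + x² + x³) gives running coefficients 0,1,1,1,1,1,1,1,1,1,0,0,0,0,0,0 for degrees 0…15.
Finally multiplying by (1 + x⁴ + x⁸ + x¹²), the product of all factors after the first has coefficients 0,1,1,1,1,2,2,2,2,3,2,2,2,3,2,2 for degrees 0…15.
[x¹⁵] = 1·2 + 1·3 + 1·2 + 1·2 = 9.

9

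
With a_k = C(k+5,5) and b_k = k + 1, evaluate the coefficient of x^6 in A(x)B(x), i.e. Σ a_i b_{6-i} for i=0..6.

1716

The convolution is the t^6 coefficient of A(t)B(t).
Σ = 1·7 + 6·6 + 21·5 + 56·4 + 126·3 + 252·2 + 462·1 = 1716.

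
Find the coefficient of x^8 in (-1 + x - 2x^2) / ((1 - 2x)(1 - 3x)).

The denominator gives the recurrence a_n = 5a_(n−1) − 6a_(n−2) for n ≥ 3; the numerator fixes a_0 = -1, a_1 = -4, a_2 = -16.
Iterating: -1, -4, -16, -56, -184, -584, -1816, -5576, -16984, so a_8 = -16984.

-16984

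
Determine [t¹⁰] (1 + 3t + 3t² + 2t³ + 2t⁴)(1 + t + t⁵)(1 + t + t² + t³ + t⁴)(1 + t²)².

(1 + 3t + 3t² + 2t³ + 2t⁴) has coefficients 1,3,3,2,2 for degrees 0…4.
(1 + t + t⁵) has coefficients 1,1,0,0,0,1,0,0,0,0,0 for degrees 0…10.
Multiplying by (1 + t + t² + t³ + t⁴) gives running coefficients 1,2,2,2,2,2,1,1,1,1,0 for degrees 0…10.
Finally multiplying by (1 + t²)², the product of all factors after the first has coefficients 1,2,4,6,7,8,7,7,5,5,3 for degrees 0…10.
[t¹⁰] = 1·3 + 3·5 + 3·5 + 2·7 + 2·7 = 61.

61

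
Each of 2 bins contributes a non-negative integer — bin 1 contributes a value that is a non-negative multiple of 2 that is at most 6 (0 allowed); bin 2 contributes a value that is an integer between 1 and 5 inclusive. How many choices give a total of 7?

The generating function for the choices is (1 + z^2 + z^4 + z^6)·(z + z^2 + z^3 + z^4 + z^5); the count is [z^7].
(1 + z^2 + z^4 + z^6) has coefficients 1,0,1,0,1,0,1 for degrees 0…6.
(z + z^2 + z^3 + z^4 + z^5) has coefficients 0,1,1,1,1,1,0,0 for degrees 0…7.
[z^7] = 1·0 + 1·1 + 1·1 + 1·1 = 3.

3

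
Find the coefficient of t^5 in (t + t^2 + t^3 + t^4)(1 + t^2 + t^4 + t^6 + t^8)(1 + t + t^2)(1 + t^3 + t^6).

(t + t^2 + t^3 + t^4) has coefficients 0,1,1,1,1 for degrees 0…4.
(1 + t^2 + t^4 + t^6 + t^8) has coefficients 1,0,1,0,1,0 for degrees 0…5.
Multiplying by (1 + t + t^2) gives running coefficients 1,1,2,1,2,1 for degrees 0…5.
Finally multiplying by (1 + t^3 + t^6), the product of all factors after the first has coefficients 1,1,2,2,3,3 for degrees 0…5.
[t^5] = 1·3 + 1·2 + 1·2 + 1·1 = 8.

8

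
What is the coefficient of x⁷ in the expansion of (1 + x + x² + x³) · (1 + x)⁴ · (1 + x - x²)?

(1 + x + x² + x³) has coefficients 1,1,1,1 for degrees 0…3.
(1 + x)⁴ has coefficients 1,4,6,4,1,0,0,0 for degrees 0…7.
Finally multiplying by (1 + x - x²), the product of all factors after the first has coefficients 1,5,9,6,-1,-3,-1,0 for degrees 0…7.
[x⁷] = 1·0 + 1·(-1) + 1·(-3) + 1·(-1) = -5.

-5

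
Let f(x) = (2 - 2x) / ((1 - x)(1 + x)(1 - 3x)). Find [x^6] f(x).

Partial fractions give a closed form: a_n = (1/2)·(-1)^n + (3/2)·3^n.
At n = 6: a_6 = 1094.

1094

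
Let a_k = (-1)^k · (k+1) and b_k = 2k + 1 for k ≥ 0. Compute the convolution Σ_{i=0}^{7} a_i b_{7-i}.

Write out a_i and b_{7-i} for i = 0,…,7 and sum the products.
Σ = 1·15 − 2·13 + 3·11 − 4·9 + 5·7 − 6·5 + 7·3 − 8·1 = 4.

4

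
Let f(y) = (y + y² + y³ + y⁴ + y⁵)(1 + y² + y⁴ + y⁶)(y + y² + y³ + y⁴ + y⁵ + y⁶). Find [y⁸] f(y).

(y + y² + y³ + y⁴ + y⁵) has coefficients 0,1,1,1,1,1 for degrees 0…5.
(1 + y² + y⁴ + y⁶) has coefficients 1,0,1,0,1,0,1,0,0 for degrees 0…8.
Finally multiplying by (y + y² + y³ + y⁴ + y⁵ + y⁶), the product of all factors after the first has coefficients 0,1,1,2,2,3,3,3,3 for degrees 0…8.
[y⁸] = 1·3 + 1·3 + 1·3 + 1·2 + 1·2 = 13.

13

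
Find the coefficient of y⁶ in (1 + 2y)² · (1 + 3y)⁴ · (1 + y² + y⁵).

(1 + 2y)² has coefficients 1,4,4 for degrees 0…2.
(1 + 3y)⁴ has coefficients 1,12,54,108,81,0,0 for degrees 0…6.
Finally multiplying by (1 + y² + y⁵), the product of all factors after the first has coefficients 1,12,55,120,135,109,93 for degrees 0…6.
[y⁶] = 1·93 + 4·109 + 4·135 = 1069.

1069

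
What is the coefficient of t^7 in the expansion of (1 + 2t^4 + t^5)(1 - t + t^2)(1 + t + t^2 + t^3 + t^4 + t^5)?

(1 + 2t^4 + t^5) has coefficients 1,0,0,0,2,1 for degrees 0…5.
(1 - t + t^2) has coefficients 1,-1,1,0,0,0,0,0 for degrees 0…7.
Finally multiplying by (1 + t + t^2 + t^3 + t^4 + t^5), the product of all factors after the first has coefficients 1,0,1,1,1,1,0,1 for degrees 0…7.
[t^7] = 1·1 + 2·1 + 1·1 = 4.

4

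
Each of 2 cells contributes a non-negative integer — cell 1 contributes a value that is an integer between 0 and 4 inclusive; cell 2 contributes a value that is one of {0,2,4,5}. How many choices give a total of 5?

The generating function for the choices is (1 + y + y² + y³ + y⁴)·(1 + y² + y⁴ + y⁵); the count is [y⁵].
(1 + y + y² + y³ + y⁴) has coefficients 1,1,1,1,1 for degrees 0…4.
(1 + y² + y⁴ + y⁵) has coefficients 1,0,1,0,1,1 for degrees 0…5.
[y⁵] = 1·1 + 1·1 + 1·0 + 1·1 + 1·0 = 3.

3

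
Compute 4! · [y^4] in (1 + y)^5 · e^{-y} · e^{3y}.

1256

The EGF product rule gives c_4 = Σ_{k_1+k_2+k_3=4} C(4; k_1,k_2,k_3) · ∏ g_i(k_i), where (1+y)^5 gives the falling factorial (5)_k; e^{-y} gives (-1)^k; e^{3y} gives (3)^k.
g_1(k) for k = 0…4: 1, 5, 20, 60, 120.
g_2(k) for k = 0…4: 1, -1, 1, -1, 1.
g_3(k) for k = 0…4: 1, 3, 9, 27, 81.
First combine the last two factors: h(k) = Σ_j C(k,j)·g_2(j)·g_3(k−j) for k = 0…4: 1, 2, 4, 8, 16.
c_4 = Σ_k C(4,k)·g_1(k)·h(4−k) = 1·1·16 + 4·5·8 + 6·20·4 + 4·60·2 + 1·120·1 = 16 + 160 + 480 + 480 + 120 = 1256.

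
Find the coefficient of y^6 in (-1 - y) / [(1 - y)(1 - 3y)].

-1457

Partial fractions give a closed form: a_n = (1)·1^n + (-2)·3^n.
At n = 6: a_6 = -1457.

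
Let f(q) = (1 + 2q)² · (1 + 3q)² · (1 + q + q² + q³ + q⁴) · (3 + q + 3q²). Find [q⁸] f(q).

(1 + 2q)² has coefficients 1,4,4 for degrees 0…2.
(1 + 3q)² has coefficients 1,6,9,0,0,0,0,0,0 for degrees 0…8.
Multiplying by (1 + q + q² + q³ + q⁴) gives running coefficients 1,7,16,16,16,15,9,0,0 for degrees 0…8.
Finally multiplying by (3 + q + 3q²), the product of all factors after the first has coefficients 3,22,58,85,112,109,90,54,27 for degrees 0…8.
[q⁸] = 1·27 + 4·54 + 4·90 = 603.

603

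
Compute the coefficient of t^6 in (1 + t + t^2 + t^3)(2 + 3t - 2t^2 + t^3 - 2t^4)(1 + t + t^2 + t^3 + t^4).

3

(1 + t + t^2 + t^3) has coefficients 1,1,1,1 for degrees 0…3.
(2 + 3t - 2t^2 + t^3 - 2t^4) has coefficients 2,3,-2,1,-2,0,0 for degrees 0…6.
Finally multiplying by (1 + t + t^2 + t^3 + t^4), the product of all factors after the first has coefficients 2,5,3,4,2,0,-3 for degrees 0…6.
[t^6] = 1·(-3) + 1·0 + 1·2 + 1·4 = 3.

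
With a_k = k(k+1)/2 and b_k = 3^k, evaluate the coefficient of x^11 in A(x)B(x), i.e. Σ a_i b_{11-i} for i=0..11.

Write out a_i and b_{11-i} for i = 0,…,11 and sum the products.
Σ = 0·177147 + 1·59049 + 3·19683 + 6·6561 + 10·2187 + 15·729 + 21·243 + 28·81 + 36·27 + 45·9 + 55·3 + 66·1 = 199248.

199248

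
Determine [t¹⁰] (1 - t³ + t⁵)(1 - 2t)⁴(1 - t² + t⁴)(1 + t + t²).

9

(1 - t³ + t⁵) has coefficients 1,0,0,-1,0,1 for degrees 0…5.
(1 - 2t)⁴ has coefficients 1,-8,24,-32,16,0,0,0,0,0,0 for degrees 0…10.
Multiplying by (1 - t² + t⁴) gives running coefficients 1,-8,23,-24,-7,24,8,-32,16,0,0 for degrees 0…10.
Finally multiplying by (1 + t + t²), the product of all factors after the first has coefficients 1,-7,16,-9,-8,-7,25,0,-8,-16,16 for degrees 0…10.
[t¹⁰] = 1·16 − 1·0 + 1·(-7) = 9.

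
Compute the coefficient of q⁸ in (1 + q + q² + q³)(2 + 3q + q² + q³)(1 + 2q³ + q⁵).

11

(1 + q + q² + q³) has coefficients 1,1,1,1 for degrees 0…3.
(2 + 3q + q² + q³) has coefficients 2,3,1,1,0,0,0,0,0 for degrees 0…8.
Finally multiplying by (1 + 2q³ + q⁵), the product of all factors after the first has coefficients 2,3,1,5,6,4,5,1,1 for degrees 0…8.
[q⁸] = 1·1 + 1·1 + 1·5 + 1·4 = 11.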